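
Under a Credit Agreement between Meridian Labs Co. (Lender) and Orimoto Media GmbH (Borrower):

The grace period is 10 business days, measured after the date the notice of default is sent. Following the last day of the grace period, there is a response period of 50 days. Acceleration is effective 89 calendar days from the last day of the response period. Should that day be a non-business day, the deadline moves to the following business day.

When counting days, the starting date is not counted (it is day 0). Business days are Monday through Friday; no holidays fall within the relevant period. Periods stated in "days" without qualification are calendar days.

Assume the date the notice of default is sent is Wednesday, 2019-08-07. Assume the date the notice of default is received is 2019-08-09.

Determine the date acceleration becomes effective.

2020-01-07

The last day of the grace period: counting 10 business days from Wednesday, 2019-08-07 (Aug 8, Aug 9, Aug 12, Aug 13, Aug 14, Aug 15, Aug 16, Aug 19, Aug 20, Aug 21, skipping weekends) reaches Wednesday, 2019-08-21.
Adding 50 calendar days to 2019-08-21 gives 2019-10-10, which is the last day of the response period.
The date acceleration becomes effective: 2019-10-10 + 89 days = 2020-01-07. 2020-01-07 is a Tuesday, so no roll-forward applies.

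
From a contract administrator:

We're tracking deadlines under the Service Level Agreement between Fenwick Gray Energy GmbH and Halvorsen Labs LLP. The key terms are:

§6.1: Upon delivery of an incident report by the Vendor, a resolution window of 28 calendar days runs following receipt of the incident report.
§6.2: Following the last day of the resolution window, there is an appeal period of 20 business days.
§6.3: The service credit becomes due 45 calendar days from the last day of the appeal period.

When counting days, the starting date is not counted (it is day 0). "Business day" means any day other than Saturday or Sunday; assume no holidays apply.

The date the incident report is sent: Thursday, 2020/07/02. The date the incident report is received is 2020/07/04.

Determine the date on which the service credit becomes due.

The last day of the resolution window: 28 calendar days after 2020/07/04 is 2020/08/01.
The last day of the appeal period: counting 20 business days from Saturday, 2020/08/01 (Aug 3, Aug 4, Aug 5, Aug 6, …, Aug 26, Aug 27, Aug 28, skipping weekends) reaches Friday, 2020/08/28.
Adding 45 calendar days to 2020/08/28 gives 2020/10/12, which is the date on which the service credit becomes due.

2020/10/12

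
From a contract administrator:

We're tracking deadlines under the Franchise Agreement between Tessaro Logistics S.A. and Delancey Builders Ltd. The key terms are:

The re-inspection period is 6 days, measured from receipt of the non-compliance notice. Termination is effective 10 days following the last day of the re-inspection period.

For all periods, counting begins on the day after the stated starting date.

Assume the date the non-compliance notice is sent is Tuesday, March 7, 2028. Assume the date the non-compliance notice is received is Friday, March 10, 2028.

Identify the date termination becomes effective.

March 26, 2028

Adding 6 calendar days to March 10, 2028 gives March 16, 2028, which is the last day of the re-inspection period.
Adding 10 calendar days to March 16, 2028 gives March 26, 2028, which is the date termination becomes effective.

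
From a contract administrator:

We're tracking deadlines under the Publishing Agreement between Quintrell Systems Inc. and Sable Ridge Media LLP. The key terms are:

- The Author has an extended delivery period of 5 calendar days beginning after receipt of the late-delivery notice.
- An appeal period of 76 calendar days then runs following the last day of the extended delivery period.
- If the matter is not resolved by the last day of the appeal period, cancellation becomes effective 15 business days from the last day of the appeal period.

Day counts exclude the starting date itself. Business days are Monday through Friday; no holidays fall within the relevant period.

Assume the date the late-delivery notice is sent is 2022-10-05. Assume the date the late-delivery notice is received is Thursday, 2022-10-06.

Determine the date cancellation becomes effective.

2023-01-16

The last day of the extended delivery period: 5 calendar days after 2022-10-06 is 2022-10-11.
The last day of the appeal period: 76 calendar days after 2022-10-11 is 2022-12-26.
The date cancellation becomes effective: 15 business days after Monday, 2022-12-26, skipping weekends — Dec 27, Dec 28, Dec 29, Dec 30, …, Jan 12, Jan 13, Jan 16 — lands on Monday, 2023-01-16.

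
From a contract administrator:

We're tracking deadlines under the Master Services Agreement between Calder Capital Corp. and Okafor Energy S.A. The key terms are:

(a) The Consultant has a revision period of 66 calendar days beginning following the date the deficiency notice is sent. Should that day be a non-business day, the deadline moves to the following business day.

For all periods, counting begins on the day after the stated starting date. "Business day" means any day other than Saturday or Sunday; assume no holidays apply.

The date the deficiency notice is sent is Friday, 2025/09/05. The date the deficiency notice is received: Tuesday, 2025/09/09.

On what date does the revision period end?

The last day of the revision period: 66 calendar days after 2025/09/05 is 2025/11/10. 2025/11/10 is a Monday, so no roll-forward applies.

2025/11/10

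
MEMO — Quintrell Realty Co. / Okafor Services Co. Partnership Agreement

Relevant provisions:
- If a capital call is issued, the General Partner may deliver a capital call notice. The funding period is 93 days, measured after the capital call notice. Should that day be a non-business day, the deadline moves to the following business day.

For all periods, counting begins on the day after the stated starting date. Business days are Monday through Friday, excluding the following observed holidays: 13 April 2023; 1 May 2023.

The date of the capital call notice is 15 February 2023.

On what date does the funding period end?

Adding 93 calendar days to 15 February 2023 gives 19 May 2023, which is the last day of the funding period. 19 May 2023 is a Friday and is not a listed holiday, so no roll-forward applies.

19 May 2023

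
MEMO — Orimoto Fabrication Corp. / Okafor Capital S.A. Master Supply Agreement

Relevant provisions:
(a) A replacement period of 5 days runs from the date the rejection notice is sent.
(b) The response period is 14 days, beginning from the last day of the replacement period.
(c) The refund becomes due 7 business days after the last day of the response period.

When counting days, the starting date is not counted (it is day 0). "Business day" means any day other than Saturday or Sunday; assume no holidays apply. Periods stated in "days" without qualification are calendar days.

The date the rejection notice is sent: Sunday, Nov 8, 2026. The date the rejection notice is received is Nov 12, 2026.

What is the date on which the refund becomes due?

The last day of the replacement period: 5 calendar days after Nov 8, 2026 is Nov 13, 2026.
The last day of the response period: Nov 13, 2026 + 14 days = Nov 27, 2026.
From Friday, Nov 27, 2026, 7 business days (Nov 30, Dec 1, Dec 2, Dec 3, Dec 4, Dec 7, Dec 8, skipping weekends) brings us to Tuesday, Dec 8, 2026, which is the date on which the refund becomes due.

Dec 8, 2026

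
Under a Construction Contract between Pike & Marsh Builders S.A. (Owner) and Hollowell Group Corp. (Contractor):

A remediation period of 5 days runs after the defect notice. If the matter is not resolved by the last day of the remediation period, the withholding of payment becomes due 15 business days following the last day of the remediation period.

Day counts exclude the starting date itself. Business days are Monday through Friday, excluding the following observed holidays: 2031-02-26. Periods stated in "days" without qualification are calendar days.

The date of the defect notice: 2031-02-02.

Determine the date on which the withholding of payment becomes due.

2031-03-03

The last day of the remediation period: 2031-02-02 + 5 days = 2031-02-07.
The date on which the withholding of payment becomes due: counting 15 business days from Friday, 2031-02-07 (Feb 10, Feb 11, Feb 12, Feb 13, …, Feb 27, Feb 28, Mar 3, skipping weekends and the listed holiday on Feb 26) reaches Monday, 2031-03-03.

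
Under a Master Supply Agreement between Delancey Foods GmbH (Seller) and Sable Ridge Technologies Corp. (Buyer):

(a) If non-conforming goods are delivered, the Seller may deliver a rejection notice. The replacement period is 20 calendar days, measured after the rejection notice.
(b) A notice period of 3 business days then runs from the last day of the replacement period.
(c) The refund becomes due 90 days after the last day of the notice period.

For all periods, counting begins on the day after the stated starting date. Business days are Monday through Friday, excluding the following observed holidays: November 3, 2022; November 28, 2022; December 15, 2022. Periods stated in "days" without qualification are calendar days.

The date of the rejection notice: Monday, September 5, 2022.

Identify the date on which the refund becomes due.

The last day of the replacement period: September 5, 2022 + 20 days = September 25, 2022.
The last day of the notice period: 3 business days after Sunday, September 25, 2022, skipping weekends — Sep 26, Sep 27, Sep 28 — lands on Wednesday, September 28, 2022.
The date on which the refund becomes due: September 28, 2022 + 90 days = December 27, 2022.

December 27, 2022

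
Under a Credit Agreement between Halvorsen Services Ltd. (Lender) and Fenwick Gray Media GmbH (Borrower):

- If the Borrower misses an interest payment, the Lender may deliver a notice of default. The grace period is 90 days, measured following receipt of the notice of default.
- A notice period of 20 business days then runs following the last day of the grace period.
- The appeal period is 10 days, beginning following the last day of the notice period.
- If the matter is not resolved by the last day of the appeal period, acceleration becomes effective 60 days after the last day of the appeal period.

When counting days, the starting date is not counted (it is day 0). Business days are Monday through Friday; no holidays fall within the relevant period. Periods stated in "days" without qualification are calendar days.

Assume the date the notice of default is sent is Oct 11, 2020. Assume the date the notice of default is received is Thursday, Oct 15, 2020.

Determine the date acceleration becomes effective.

The last day of the grace period: 90 calendar days after Oct 15, 2020 is Jan 13, 2021.
From Wednesday, Jan 13, 2021, 20 business days (Jan 14, Jan 15, Jan 18, Jan 19, …, Feb 8, Feb 9, Feb 10, skipping weekends) brings us to Wednesday, Feb 10, 2021, which is the last day of the notice period.
The last day of the appeal period: Feb 10, 2021 + 10 days = Feb 20, 2021.
The date acceleration becomes effective: Feb 20, 2021 + 60 days = Apr 21, 2021.

Apr 21, 2021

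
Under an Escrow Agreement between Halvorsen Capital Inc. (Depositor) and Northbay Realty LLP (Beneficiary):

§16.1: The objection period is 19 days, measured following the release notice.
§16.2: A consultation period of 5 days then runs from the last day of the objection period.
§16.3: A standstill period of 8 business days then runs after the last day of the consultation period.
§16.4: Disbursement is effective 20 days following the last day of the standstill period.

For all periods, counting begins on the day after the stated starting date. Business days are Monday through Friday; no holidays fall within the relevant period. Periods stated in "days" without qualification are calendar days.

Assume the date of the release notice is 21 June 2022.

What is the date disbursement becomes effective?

16 August 2022

Adding 19 calendar days to 21 June 2022 gives 10 July 2022, which is the last day of the objection period.
Adding 5 calendar days to 10 July 2022 gives 15 July 2022, which is the last day of the consultation period.
The last day of the standstill period: 8 business days after Friday, 15 July 2022, skipping weekends — Jul 18, Jul 19, Jul 20, Jul 21, Jul 22, Jul 25, Jul 26, Jul 27 — lands on Wednesday, 27 July 2022.
The date disbursement becomes effective: 27 July 2022 + 20 days = 16 August 2022.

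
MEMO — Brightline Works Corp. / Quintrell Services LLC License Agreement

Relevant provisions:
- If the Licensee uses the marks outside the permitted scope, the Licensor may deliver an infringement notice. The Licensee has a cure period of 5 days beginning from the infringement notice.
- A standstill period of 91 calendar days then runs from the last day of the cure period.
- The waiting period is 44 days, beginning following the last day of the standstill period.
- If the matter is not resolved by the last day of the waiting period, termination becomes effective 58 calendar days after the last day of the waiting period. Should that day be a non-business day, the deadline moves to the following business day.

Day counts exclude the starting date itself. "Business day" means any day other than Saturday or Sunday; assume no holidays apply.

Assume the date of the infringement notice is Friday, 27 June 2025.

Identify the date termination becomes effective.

The last day of the cure period: 5 calendar days after 27 June 2025 is 2 July 2025.
The last day of the standstill period: 2 July 2025 + 91 days = 1 October 2025.
The last day of the waiting period: 44 calendar days after 1 October 2025 is 14 November 2025.
The date termination becomes effective: 14 November 2025 + 58 days = 11 January 2026. That falls on a Sunday, so it rolls to the next business day, Monday, 12 January 2026.

12 January 2026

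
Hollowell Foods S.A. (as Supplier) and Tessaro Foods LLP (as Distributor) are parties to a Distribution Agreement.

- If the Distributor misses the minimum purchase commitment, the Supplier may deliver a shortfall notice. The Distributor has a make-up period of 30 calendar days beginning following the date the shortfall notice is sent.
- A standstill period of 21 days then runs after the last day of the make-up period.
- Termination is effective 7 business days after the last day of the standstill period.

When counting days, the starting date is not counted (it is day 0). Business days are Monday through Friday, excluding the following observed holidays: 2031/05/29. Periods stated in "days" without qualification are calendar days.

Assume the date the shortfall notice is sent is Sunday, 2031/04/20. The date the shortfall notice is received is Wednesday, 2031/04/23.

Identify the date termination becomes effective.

Adding 30 calendar days to 2031/04/20 gives 2031/05/20, which is the last day of the make-up period.
The last day of the standstill period: 21 calendar days after 2031/05/20 is 2031/06/10.
From Tuesday, 2031/06/10, 7 business days (Jun 11, Jun 12, Jun 13, Jun 16, Jun 17, Jun 18, Jun 19, skipping weekends) brings us to Thursday, 2031/06/19, which is the date termination becomes effective.

2031/06/19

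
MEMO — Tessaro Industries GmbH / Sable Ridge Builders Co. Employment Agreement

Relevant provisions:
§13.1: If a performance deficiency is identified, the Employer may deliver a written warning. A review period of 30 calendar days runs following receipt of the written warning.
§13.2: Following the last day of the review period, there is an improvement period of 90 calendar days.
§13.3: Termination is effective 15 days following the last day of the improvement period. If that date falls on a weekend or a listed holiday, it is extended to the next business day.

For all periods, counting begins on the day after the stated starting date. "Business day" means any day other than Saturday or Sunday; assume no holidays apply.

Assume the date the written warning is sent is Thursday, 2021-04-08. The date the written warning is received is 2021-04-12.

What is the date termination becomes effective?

2021-08-25

The last day of the review period: 30 calendar days after 2021-04-12 is 2021-05-12.
The last day of the improvement period: 90 calendar days after 2021-05-12 is 2021-08-10.
The date termination becomes effective: 2021-08-10 + 15 days = 2021-08-25. 2021-08-25 is a Wednesday, so no roll-forward applies.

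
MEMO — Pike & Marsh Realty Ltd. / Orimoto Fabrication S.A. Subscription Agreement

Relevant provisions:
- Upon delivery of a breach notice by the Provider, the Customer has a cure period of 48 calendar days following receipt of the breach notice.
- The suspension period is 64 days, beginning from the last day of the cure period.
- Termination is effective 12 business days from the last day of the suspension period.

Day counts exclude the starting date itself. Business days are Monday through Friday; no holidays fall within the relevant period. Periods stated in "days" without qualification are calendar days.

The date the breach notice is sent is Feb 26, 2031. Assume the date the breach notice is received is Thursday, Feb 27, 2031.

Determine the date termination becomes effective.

Jul 7, 2031

Adding 48 calendar days to Feb 27, 2031 gives Apr 16, 2031, which is the last day of the cure period.
Adding 64 calendar days to Apr 16, 2031 gives Jun 19, 2031, which is the last day of the suspension period.
From Thursday, Jun 19, 2031, 12 business days (Jun 20, Jun 23, Jun 24, Jun 25, …, Jul 3, Jul 4, Jul 7, skipping weekends) brings us to Monday, Jul 7, 2031, which is the date termination becomes effective.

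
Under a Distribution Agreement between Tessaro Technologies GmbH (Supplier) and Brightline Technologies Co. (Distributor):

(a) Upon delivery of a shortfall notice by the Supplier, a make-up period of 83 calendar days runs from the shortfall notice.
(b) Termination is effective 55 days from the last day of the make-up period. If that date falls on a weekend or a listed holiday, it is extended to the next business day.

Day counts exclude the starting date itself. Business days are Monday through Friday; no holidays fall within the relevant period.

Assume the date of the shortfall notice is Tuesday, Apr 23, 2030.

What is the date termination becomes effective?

Sep 9, 2030

The last day of the make-up period: 83 calendar days after Apr 23, 2030 is Jul 15, 2030.
The date termination becomes effective: 55 calendar days after Jul 15, 2030 is Sep 8, 2030. That falls on a Sunday, so it rolls to the next business day, Monday, Sep 9, 2030.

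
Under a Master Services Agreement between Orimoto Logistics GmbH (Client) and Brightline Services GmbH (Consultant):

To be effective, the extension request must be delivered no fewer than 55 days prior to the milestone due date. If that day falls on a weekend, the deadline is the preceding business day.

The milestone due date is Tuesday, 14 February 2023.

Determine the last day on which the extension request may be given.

Counting back 55 calendar days from 14 February 2023 gives 21 December 2022. That is a Wednesday, so no adjustment is needed.

21 December 2022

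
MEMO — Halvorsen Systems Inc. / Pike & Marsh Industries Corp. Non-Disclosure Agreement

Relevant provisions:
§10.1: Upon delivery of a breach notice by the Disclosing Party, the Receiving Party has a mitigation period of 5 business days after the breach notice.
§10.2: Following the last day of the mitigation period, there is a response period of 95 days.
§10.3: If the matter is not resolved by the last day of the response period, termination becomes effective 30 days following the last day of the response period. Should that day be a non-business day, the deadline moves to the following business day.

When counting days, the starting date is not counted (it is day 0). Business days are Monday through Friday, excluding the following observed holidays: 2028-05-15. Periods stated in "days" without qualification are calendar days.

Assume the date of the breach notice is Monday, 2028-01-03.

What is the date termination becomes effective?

The last day of the mitigation period: counting 5 business days from Monday, 2028-01-03 (Jan 4, Jan 5, Jan 6, Jan 7, Jan 10, skipping weekends) reaches Monday, 2028-01-10.
The last day of the response period: 95 calendar days after 2028-01-10 is 2028-04-14.
The date termination becomes effective: 2028-04-14 + 30 days = 2028-05-14. That falls on a Sunday, so it rolls to the next business day, Tuesday, 2028-05-16.

2028-05-16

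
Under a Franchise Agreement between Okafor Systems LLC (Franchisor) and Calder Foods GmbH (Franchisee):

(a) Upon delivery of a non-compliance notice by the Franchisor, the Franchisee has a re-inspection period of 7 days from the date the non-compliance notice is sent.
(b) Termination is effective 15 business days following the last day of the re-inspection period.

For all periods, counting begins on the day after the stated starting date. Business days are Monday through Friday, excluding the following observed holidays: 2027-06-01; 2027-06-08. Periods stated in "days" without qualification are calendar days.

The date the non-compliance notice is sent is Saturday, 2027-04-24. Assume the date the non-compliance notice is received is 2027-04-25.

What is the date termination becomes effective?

2027-05-21

The last day of the re-inspection period: 7 calendar days after 2027-04-24 is 2027-05-01.
From Saturday, 2027-05-01, 15 business days (May 3, May 4, May 5, May 6, …, May 19, May 20, May 21, skipping weekends) brings us to Friday, 2027-05-21, which is the date termination becomes effective.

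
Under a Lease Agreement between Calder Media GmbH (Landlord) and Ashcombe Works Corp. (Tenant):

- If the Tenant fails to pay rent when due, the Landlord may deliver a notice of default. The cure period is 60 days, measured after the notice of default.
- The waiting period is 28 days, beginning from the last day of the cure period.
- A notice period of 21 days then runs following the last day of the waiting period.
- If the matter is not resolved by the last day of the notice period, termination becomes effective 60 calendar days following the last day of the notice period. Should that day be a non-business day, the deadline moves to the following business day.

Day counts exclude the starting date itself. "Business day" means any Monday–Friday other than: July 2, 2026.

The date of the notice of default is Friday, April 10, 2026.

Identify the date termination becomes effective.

Adding 60 calendar days to April 10, 2026 gives June 9, 2026, which is the last day of the cure period.
Adding 28 calendar days to June 9, 2026 gives July 7, 2026, which is the last day of the waiting period.
The last day of the notice period: July 7, 2026 + 21 days = July 28, 2026.
The date termination becomes effective: July 28, 2026 + 60 days = September 26, 2026. That falls on a Saturday, so it rolls to the next business day, Monday, September 28, 2026.

September 28, 2026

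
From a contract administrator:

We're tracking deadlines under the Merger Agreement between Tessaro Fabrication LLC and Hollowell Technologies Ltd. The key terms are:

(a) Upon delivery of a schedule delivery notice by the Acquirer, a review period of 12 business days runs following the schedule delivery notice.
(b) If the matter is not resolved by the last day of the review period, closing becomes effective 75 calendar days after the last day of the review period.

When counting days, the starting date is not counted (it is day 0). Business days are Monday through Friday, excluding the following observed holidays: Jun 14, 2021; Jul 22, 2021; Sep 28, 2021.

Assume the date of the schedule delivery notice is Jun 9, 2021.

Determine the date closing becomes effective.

Sep 11, 2021

From Wednesday, Jun 9, 2021, 12 business days (Jun 10, Jun 11, Jun 15, Jun 16, …, Jun 24, Jun 25, Jun 28, skipping weekends and the listed holiday on Jun 14) brings us to Monday, Jun 28, 2021, which is the last day of the review period.
Adding 75 calendar days to Jun 28, 2021 gives Sep 11, 2021, which is the date closing becomes effective.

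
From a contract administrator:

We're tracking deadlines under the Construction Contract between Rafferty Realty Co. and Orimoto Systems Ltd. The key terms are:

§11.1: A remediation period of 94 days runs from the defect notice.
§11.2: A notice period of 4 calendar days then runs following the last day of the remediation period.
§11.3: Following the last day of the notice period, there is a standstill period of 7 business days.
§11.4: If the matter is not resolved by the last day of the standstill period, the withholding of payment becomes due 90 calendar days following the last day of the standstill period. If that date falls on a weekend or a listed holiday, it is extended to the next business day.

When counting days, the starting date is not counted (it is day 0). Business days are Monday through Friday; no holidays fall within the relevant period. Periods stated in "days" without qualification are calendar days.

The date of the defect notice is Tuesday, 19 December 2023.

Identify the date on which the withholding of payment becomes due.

3 July 2024

The last day of the remediation period: 19 December 2023 + 94 days = 22 March 2024.
The last day of the notice period: 4 calendar days after 22 March 2024 is 26 March 2024.
The last day of the standstill period: 7 business days after Tuesday, 26 March 2024, skipping weekends — Mar 27, Mar 28, Mar 29, Apr 1, Apr 2, Apr 3, Apr 4 — lands on Thursday, 4 April 2024.
The date on which the withholding of payment becomes due: 90 calendar days after 4 April 2024 is 3 July 2024. 3 July 2024 is a Wednesday, so no roll-forward applies.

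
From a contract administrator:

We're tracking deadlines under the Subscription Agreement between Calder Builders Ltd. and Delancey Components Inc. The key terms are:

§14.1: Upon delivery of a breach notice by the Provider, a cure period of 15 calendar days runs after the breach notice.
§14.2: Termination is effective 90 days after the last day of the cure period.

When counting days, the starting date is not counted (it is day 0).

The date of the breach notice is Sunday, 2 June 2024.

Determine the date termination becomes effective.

15 September 2024

The last day of the cure period: 2 June 2024 + 15 days = 17 June 2024.
The date termination becomes effective: 90 calendar days after 17 June 2024 is 15 September 2024.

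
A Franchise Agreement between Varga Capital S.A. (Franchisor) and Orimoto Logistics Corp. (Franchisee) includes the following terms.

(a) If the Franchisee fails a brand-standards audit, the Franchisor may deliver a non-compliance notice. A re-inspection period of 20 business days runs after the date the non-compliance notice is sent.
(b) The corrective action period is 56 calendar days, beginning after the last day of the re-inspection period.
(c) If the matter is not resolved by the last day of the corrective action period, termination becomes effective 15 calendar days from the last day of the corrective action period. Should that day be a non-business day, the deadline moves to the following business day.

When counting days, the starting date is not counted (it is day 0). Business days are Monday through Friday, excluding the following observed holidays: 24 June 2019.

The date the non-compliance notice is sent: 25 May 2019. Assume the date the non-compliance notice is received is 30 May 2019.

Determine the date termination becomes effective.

2 September 2019

From Saturday, 25 May 2019, 20 business days (May 27, May 28, May 29, May 30, …, Jun 19, Jun 20, Jun 21, skipping weekends) brings us to Friday, 21 June 2019, which is the last day of the re-inspection period.
The last day of the corrective action period: 21 June 2019 + 56 days = 16 August 2019.
The date termination becomes effective: 16 August 2019 + 15 days = 31 August 2019. That falls on a Saturday, so it rolls to the next business day, Monday, 2 September 2019.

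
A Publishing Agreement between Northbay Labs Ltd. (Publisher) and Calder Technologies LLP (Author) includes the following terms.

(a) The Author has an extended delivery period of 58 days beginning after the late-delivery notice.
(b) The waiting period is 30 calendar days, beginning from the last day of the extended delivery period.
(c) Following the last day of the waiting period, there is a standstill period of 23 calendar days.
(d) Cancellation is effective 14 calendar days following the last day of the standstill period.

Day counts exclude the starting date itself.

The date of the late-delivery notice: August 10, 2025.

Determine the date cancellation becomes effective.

December 13, 2025

The last day of the extended delivery period: 58 calendar days after August 10, 2025 is October 7, 2025.
The last day of the waiting period: 30 calendar days after October 7, 2025 is November 6, 2025.
Adding 23 calendar days to November 6, 2025 gives November 29, 2025, which is the last day of the standstill period.
The date cancellation becomes effective: November 29, 2025 + 14 days = December 13, 2025.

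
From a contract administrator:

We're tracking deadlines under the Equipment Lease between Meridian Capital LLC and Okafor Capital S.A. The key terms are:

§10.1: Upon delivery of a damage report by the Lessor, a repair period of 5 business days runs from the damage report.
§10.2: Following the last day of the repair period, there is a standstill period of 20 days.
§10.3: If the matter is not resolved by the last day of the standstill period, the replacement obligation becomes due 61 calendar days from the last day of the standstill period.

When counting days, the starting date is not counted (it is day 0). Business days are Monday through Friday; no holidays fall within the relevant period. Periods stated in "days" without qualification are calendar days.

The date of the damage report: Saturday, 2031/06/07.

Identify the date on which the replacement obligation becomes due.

2031/09/02

From Saturday, 2031/06/07, 5 business days (Jun 9, Jun 10, Jun 11, Jun 12, Jun 13, skipping weekends) brings us to Friday, 2031/06/13, which is the last day of the repair period.
The last day of the standstill period: 20 calendar days after 2031/06/13 is 2031/07/03.
The date on which the replacement obligation becomes due: 2031/07/03 + 61 days = 2031/09/02.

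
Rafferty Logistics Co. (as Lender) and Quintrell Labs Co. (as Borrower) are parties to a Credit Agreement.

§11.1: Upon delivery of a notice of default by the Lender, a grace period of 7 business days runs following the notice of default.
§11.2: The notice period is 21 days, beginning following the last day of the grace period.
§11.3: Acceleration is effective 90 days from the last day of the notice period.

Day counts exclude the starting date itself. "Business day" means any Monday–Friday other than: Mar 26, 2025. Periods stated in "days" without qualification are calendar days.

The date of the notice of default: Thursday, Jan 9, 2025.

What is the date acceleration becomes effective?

May 11, 2025

The last day of the grace period: 7 business days after Thursday, Jan 9, 2025, skipping weekends — Jan 10, Jan 13, Jan 14, Jan 15, Jan 16, Jan 17, Jan 20 — lands on Monday, Jan 20, 2025.
The last day of the notice period: 21 calendar days after Jan 20, 2025 is Feb 10, 2025.
The date acceleration becomes effective: Feb 10, 2025 + 90 days = May 11, 2025.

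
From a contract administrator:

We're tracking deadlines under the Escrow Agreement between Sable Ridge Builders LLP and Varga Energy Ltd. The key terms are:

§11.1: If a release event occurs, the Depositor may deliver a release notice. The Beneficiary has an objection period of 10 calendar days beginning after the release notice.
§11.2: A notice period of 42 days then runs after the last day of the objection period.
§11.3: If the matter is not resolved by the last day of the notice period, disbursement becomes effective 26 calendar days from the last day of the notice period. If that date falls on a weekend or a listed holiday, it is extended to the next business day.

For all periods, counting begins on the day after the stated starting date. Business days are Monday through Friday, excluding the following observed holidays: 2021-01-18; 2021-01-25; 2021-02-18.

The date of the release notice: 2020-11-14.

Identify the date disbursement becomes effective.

2021-02-01

The last day of the objection period: 2020-11-14 + 10 days = 2020-11-24.
The last day of the notice period: 42 calendar days after 2020-11-24 is 2021-01-05.
Adding 26 calendar days to 2021-01-05 gives 2021-01-31, which is the date disbursement becomes effective. That falls on a Sunday, so it rolls to the next business day, Monday, 2021-02-01.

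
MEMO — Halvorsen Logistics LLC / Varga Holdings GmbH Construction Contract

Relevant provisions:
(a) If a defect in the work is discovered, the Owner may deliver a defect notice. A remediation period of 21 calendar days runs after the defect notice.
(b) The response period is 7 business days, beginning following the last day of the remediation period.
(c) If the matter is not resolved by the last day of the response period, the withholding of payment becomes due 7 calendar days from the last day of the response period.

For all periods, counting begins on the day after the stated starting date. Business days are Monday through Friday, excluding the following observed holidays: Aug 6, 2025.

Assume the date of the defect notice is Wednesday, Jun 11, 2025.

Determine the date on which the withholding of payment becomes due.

The last day of the remediation period: 21 calendar days after Jun 11, 2025 is Jul 2, 2025.
The last day of the response period: 7 business days after Wednesday, Jul 2, 2025, skipping weekends — Jul 3, Jul 4, Jul 7, Jul 8, Jul 9, Jul 10, Jul 11 — lands on Friday, Jul 11, 2025.
The date on which the withholding of payment becomes due: 7 calendar days after Jul 11, 2025 is Jul 18, 2025.

Jul 18, 2025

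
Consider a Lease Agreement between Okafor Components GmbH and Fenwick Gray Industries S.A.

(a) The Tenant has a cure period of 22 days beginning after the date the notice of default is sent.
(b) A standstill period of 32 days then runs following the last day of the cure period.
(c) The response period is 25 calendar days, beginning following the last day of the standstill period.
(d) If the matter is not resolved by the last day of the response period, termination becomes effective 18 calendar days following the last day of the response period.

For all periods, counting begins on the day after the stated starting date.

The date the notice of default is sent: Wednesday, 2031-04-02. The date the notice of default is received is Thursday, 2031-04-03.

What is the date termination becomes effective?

2031-07-08

Adding 22 calendar days to 2031-04-02 gives 2031-04-24, which is the last day of the cure period.
The last day of the standstill period: 2031-04-24 + 32 days = 2031-05-26.
The last day of the response period: 2031-05-26 + 25 days = 2031-06-20.
The date termination becomes effective: 2031-06-20 + 18 days = 2031-07-08.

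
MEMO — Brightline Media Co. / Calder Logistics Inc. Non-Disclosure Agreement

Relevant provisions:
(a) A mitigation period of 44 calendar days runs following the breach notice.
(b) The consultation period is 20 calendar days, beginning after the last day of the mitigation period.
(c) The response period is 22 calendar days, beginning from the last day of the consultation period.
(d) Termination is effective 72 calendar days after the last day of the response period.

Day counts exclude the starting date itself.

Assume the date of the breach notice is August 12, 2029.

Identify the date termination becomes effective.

January 17, 2030

Adding 44 calendar days to August 12, 2029 gives September 25, 2029, which is the last day of the mitigation period.
The last day of the consultation period: 20 calendar days after September 25, 2029 is October 15, 2029.
The last day of the response period: October 15, 2029 + 22 days = November 6, 2029.
The date termination becomes effective: November 6, 2029 + 72 days = January 17, 2030.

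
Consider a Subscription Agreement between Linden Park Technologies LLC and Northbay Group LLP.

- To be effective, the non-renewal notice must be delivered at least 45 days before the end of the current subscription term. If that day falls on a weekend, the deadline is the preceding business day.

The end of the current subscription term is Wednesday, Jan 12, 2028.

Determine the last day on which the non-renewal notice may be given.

Nov 26, 2027

Jan 12, 2028 minus 45 days is Nov 28, 2027. That is a Sunday, so the deadline moves back to Friday, Nov 26, 2027.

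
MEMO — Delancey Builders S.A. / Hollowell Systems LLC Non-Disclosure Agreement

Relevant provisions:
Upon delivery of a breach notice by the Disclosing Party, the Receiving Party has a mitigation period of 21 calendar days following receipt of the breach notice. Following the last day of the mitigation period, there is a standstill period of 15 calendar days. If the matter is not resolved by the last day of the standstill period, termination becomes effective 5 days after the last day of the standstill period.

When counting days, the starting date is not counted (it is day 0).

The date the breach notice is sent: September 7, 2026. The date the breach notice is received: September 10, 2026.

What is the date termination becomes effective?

The last day of the mitigation period: 21 calendar days after September 10, 2026 is October 1, 2026.
The last day of the standstill period: October 1, 2026 + 15 days = October 16, 2026.
The date termination becomes effective: 5 calendar days after October 16, 2026 is October 21, 2026.

October 21, 2026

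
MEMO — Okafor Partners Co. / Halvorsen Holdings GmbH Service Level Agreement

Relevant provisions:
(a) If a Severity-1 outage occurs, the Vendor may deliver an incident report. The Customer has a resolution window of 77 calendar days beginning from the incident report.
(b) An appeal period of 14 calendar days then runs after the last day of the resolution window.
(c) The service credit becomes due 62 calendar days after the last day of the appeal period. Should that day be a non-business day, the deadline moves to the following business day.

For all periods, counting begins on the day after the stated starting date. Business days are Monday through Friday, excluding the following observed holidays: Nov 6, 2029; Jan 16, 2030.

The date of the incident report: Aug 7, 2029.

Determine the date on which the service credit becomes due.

The last day of the resolution window: Aug 7, 2029 + 77 days = Oct 23, 2029.
Adding 14 calendar days to Oct 23, 2029 gives Nov 6, 2029, which is the last day of the appeal period.
Adding 62 calendar days to Nov 6, 2029 gives Jan 7, 2030, which is the date on which the service credit becomes due. Jan 7, 2030 is a Monday and is not a listed holiday, so no roll-forward applies.

Jan 7, 2030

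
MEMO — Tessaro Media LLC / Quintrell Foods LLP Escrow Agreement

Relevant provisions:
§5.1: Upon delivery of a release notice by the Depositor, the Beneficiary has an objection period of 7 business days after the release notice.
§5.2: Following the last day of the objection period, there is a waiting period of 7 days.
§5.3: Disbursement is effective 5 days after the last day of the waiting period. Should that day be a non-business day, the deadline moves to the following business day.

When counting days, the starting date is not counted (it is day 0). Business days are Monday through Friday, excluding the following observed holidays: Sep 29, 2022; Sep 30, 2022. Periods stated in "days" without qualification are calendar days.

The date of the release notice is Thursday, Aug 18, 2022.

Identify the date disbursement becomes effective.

Sep 12, 2022

From Thursday, Aug 18, 2022, 7 business days (Aug 19, Aug 22, Aug 23, Aug 24, Aug 25, Aug 26, Aug 29, skipping weekends) brings us to Monday, Aug 29, 2022, which is the last day of the objection period.
The last day of the waiting period: 7 calendar days after Aug 29, 2022 is Sep 5, 2022.
The date disbursement becomes effective: Sep 5, 2022 + 5 days = Sep 10, 2022. That falls on a Saturday, so it rolls to the next business day, Monday, Sep 12, 2022.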